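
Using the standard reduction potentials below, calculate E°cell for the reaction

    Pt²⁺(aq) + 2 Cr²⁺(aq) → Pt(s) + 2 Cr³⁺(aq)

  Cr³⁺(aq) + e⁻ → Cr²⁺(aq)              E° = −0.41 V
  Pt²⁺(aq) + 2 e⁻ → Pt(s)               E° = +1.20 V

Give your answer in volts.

+1.61 V

In the reaction as written, Pt²⁺(aq) is reduced (cathode) and Cr³⁺(aq) is produced by oxidation at the anode.
E°cell = E°(cathode) − E°(anode) = +1.20 − (−0.41) = +1.61 V.
The positive value indicates the reaction is spontaneous as written.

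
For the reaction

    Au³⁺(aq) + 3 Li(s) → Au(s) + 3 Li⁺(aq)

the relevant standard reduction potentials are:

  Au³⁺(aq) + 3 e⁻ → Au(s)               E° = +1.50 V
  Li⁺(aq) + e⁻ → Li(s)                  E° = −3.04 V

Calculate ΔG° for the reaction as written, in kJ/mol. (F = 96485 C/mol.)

−1314 kJ/mol

In the reaction as written Au³⁺(aq) is reduced, so the Au³⁺/Au couple is the cathode and Li⁺/Li is the anode.
E°cell = +1.50 − (−3.04) = +4.54 V; balancing electrons gives n = 3.
ΔG° = −nFE°cell = −(3)(96485)(+4.54) J/mol = −1314 kJ/mol.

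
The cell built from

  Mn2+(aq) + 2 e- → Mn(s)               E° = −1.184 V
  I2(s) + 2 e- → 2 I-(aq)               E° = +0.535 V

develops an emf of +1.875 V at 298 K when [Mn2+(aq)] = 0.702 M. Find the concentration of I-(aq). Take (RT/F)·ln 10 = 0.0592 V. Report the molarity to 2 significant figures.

I₂/I⁻ is the cathode (higher E°); E°cell = +0.535 − (−1.184) = +1.719 V with n = 2.
Rearranging E = E° − (0.0592/n)·log Q gives log Q = 2(+1.719 − (+1.875))/0.0592 = −5.270.
The balanced reaction is I2(s) + Mn(s) → 2 I-(aq) + Mn2+(aq), so Q = [I-(aq)]^2·[Mn2+(aq)].
Isolating [I-(aq)] in Q = 10^{−5.270} yields log [I-(aq)] = −2.558, i.e. 0.0028 M.

0.0028 M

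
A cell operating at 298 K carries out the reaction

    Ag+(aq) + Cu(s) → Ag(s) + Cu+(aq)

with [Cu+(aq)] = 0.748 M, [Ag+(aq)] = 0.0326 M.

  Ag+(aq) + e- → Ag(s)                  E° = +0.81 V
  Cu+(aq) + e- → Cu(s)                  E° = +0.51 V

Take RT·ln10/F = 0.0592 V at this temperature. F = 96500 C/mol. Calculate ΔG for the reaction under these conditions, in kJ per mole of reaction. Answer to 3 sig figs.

The standard cell potential is +0.81 − (+0.51) = +0.30 V, with n = 1 electron in the balanced equation.
The reaction quotient is [Cu+(aq)] / [Ag+(aq)] = 22.9; by Nernst, E = +0.30 − (0.0592/1)(1.361) = +0.2194 V.
Finally ΔG = −nFE = −(1)(96500 C/mol)(+0.2194 V) = −21.2 kJ/mol.

−21.2 kJ/mol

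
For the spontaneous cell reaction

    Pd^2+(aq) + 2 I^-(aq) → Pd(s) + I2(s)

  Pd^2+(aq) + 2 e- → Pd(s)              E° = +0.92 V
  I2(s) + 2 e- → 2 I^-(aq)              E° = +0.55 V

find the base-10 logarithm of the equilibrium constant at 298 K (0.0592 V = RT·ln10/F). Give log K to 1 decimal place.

The Pd²⁺/Pd couple is reduced (cathode); E°cell = +0.92 − (+0.55) = +0.37 V with n = 2.
At equilibrium E = 0, so log K = nE°cell / 0.0592 = (2)(+0.37) / 0.0592 = 12.5.

log K = 12.5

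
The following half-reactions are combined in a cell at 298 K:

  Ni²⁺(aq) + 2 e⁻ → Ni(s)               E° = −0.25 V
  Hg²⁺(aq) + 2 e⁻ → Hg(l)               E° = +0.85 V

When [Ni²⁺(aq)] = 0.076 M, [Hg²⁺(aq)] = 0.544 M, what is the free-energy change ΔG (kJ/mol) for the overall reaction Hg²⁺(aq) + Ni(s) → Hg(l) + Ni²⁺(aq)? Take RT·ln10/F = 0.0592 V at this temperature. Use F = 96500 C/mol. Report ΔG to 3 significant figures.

−217 kJ/mol

The standard cell potential is +0.85 − (−0.25) = +1.10 V, with n = 2 electrons in the balanced equation.
Q = [Ni²⁺(aq)] / [Hg²⁺(aq)] = 0.14, so log Q = −0.855 and E = +1.10 − (0.0592/2)(−0.855) = +1.1253 V.
Then ΔG = −nFE = −2 × 96500 × +1.1253 J/mol = −217 kJ/mol.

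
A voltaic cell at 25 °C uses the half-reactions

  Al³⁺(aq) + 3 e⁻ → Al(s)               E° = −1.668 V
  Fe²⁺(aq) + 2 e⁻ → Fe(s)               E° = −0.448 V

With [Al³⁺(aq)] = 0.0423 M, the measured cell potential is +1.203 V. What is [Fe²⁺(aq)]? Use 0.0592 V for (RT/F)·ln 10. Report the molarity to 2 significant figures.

0.032 M

The Fe²⁺/Fe couple has the larger reduction potential, so it is the cathode: E°cell = −0.448 − (−1.668) = +1.220 V and n = 6.
Rearranging E = E° − (0.0592/n)·log Q gives log Q = 6(+1.220 − (+1.203))/0.0592 = 1.723.
Balancing electrons gives 3 Fe²⁺(aq) + 2 Al(s) → 3 Fe(s) + 2 Al³⁺(aq); thus Q = [Al³⁺(aq)]^2 / [Fe²⁺(aq)]^3.
Substituting the known concentrations and solving, log [Fe²⁺(aq)] = −1.490 and [Fe²⁺(aq)] = 0.032 M.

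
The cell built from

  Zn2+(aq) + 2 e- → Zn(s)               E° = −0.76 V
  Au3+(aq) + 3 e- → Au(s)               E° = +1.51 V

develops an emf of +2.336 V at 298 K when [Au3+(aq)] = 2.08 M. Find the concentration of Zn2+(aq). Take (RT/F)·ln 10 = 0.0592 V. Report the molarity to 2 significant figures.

0.0096 M

With Au³⁺/Au at the cathode and Zn²⁺/Zn at the anode, E°cell = +1.51 − (−0.76) = +2.27 V (n = 6).
From the Nernst equation, log Q = n(E° − E)/0.0592 = 6·(+2.27 − (+2.336))/0.0592 = −6.689.
Balancing electrons gives 2 Au3+(aq) + 3 Zn(s) → 2 Au(s) + 3 Zn2+(aq); thus Q = [Zn2+(aq)]^3 / [Au3+(aq)]^2.
Substituting the known concentrations and solving, log [Zn2+(aq)] = −2.018 and [Zn2+(aq)] = 0.0096 M.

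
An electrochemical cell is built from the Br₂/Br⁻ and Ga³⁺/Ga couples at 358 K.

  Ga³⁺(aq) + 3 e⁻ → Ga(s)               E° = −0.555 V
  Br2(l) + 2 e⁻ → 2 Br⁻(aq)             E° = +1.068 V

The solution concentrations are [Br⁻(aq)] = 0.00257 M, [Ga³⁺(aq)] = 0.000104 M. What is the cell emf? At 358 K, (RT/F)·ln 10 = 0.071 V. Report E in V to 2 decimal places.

+1.90 V

The Br₂/Br⁻ couple has the more positive E°, so it is the cathode; Ga³⁺/Ga is the anode.
The standard potential is +1.068 − (−0.555) = +1.623 V and the balanced reaction transfers n = 6 electrons.
For the overall reaction 3 Br2(l) + 2 Ga(s) → 6 Br⁻(aq) + 2 Ga³⁺(aq), Q = [Br⁻(aq)]^6·[Ga³⁺(aq)]^2 = 3.12×10^−24, giving log Q = −23.506.
E = E° − (0.071/n)·log Q = +1.623 − (0.071/6)(−23.506) = +1.90 V.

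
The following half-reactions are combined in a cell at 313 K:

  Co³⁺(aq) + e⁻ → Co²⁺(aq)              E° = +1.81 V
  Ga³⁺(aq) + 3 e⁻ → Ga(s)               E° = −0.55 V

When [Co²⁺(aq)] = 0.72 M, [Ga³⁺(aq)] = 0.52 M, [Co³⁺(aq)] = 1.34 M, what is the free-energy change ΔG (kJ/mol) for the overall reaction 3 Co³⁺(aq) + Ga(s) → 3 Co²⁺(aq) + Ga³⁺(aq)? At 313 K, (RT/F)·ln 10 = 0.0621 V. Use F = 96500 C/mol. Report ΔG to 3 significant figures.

With Co³⁺/Co²⁺ reduced at the cathode, E°cell = +1.81 − (−0.55) = +2.36 V and n = 3.
Here Q = ([Co²⁺(aq)]^3·[Ga³⁺(aq)]) / [Co³⁺(aq)]^3 = 0.0807 (log Q = −1.093), giving E = +2.36 − (0.0621/3)·(−1.093) = +2.3826 V.
Finally ΔG = −nFE = −(3)(96500 C/mol)(+2.3826 V) = −690 kJ/mol.

−690 kJ/mol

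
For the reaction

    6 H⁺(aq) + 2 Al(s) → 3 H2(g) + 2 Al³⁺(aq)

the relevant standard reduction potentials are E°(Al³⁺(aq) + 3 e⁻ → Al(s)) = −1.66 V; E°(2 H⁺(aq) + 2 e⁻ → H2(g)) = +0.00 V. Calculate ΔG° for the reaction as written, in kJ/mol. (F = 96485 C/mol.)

In the reaction as written H⁺(aq) is reduced, so the 2H⁺/H₂ couple is the cathode and Al³⁺/Al is the anode.
E°cell = +0.00 − (−1.66) = +1.66 V; balancing electrons gives n = 6.
ΔG° = −nFE°cell = −(6)(96485)(+1.66) J/mol = −961 kJ/mol.

−961 kJ/mol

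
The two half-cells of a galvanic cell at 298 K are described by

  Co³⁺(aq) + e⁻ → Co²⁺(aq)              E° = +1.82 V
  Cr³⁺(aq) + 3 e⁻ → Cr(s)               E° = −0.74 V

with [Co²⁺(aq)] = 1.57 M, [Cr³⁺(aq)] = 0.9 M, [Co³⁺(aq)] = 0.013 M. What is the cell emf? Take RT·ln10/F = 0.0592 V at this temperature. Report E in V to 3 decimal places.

Co³⁺/Co²⁺ is reduced (cathode, E° = +1.82 V) and Cr³⁺/Cr is oxidized (anode).
E°cell = +1.82 − (−0.74) = +2.56 V, with n = 3 electrons transferred.
The balanced reaction is 3 Co³⁺(aq) + Cr(s) → 3 Co²⁺(aq) + Cr³⁺(aq), so Q = ([Co²⁺(aq)]^3·[Cr³⁺(aq)]) / [Co³⁺(aq)]^3 = 1.59×10^6 and log Q = 6.200.
By the Nernst equation, E = +2.56 − (0.0592/3)·(6.200) = +2.438 V.

+2.438 V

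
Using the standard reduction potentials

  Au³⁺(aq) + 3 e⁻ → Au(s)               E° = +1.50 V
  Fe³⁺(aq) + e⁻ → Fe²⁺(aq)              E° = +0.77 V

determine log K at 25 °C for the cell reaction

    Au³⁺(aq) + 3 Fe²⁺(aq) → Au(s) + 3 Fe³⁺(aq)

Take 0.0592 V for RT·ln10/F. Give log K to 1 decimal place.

log K = 37.0

The Au³⁺/Au couple is reduced (cathode); E°cell = +1.50 − (+0.77) = +0.73 V with n = 3.
At equilibrium E = 0, so log K = nE°cell / 0.0592 = (3)(+0.73) / 0.0592 = 37.0.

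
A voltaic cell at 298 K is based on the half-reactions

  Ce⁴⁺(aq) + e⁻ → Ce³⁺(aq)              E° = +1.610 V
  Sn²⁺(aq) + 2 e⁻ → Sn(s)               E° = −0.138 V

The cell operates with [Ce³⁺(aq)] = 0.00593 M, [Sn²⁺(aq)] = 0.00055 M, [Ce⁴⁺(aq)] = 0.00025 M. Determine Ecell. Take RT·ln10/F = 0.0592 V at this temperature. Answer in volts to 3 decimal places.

+1.763 V

Ce⁴⁺/Ce³⁺ is reduced (cathode, E° = +1.610 V) and Sn²⁺/Sn is oxidized (anode).
E°cell = +1.610 − (−0.138) = +1.748 V, with n = 2 electrons transferred.
Balancing gives 2 Ce⁴⁺(aq) + Sn(s) → 2 Ce³⁺(aq) + Sn²⁺(aq); hence Q = ([Ce³⁺(aq)]^2·[Sn²⁺(aq)]) / [Ce⁴⁺(aq)]^2 = 0.309 (log Q = −0.509).
By the Nernst equation, E = +1.748 − (0.0592/2)·(−0.509) = +1.763 V.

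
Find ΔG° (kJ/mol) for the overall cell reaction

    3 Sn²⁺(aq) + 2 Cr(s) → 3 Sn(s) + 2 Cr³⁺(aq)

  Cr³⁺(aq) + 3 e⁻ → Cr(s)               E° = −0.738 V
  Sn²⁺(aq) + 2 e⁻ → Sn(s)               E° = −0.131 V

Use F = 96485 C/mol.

In the reaction as written Sn²⁺(aq) is reduced, so the Sn²⁺/Sn couple is the cathode and Cr³⁺/Cr is the anode.
E°cell = −0.131 − (−0.738) = +0.607 V; balancing electrons gives n = 6.
ΔG° = −nFE°cell = −(6)(96485)(+0.607) J/mol = −351 kJ/mol.

−351 kJ/mol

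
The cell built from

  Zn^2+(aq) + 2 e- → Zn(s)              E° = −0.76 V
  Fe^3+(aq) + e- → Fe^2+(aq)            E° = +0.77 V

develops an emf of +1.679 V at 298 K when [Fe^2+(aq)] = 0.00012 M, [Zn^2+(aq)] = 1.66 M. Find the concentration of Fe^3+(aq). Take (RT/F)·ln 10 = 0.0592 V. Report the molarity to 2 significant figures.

0.051 M

Fe³⁺/Fe²⁺ is the cathode (higher E°); E°cell = +0.77 − (−0.76) = +1.53 V with n = 2.
Rearranging E = E° − (0.0592/n)·log Q gives log Q = 2(+1.53 − (+1.679))/0.0592 = −5.034.
The balanced reaction is 2 Fe^3+(aq) + Zn(s) → 2 Fe^2+(aq) + Zn^2+(aq), so Q = ([Fe^2+(aq)]^2·[Zn^2+(aq)]) / [Fe^3+(aq)]^2.
Solving for the unknown gives log [Fe^3+(aq)] = −1.294, so [Fe^3+(aq)] ≈ 0.051 M.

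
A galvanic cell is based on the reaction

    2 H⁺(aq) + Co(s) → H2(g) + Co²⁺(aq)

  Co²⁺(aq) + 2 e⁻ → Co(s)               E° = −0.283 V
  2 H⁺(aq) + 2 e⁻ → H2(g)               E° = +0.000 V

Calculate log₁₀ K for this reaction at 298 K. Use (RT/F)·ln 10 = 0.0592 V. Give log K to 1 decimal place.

log K = 9.6

The 2H⁺/H₂ couple is reduced (cathode); E°cell = +0.000 − (−0.283) = +0.283 V with n = 2.
At equilibrium E = 0, so log K = nE°cell / 0.0592 = (2)(+0.283) / 0.0592 = 9.6.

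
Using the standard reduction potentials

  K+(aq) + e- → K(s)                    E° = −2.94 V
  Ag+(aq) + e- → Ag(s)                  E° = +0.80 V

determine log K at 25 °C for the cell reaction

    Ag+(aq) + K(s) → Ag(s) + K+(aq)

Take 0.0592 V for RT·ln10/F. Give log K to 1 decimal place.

log K = 63.2

The Ag⁺/Ag couple is reduced (cathode); E°cell = +0.80 − (−2.94) = +3.74 V with n = 1.
At equilibrium E = 0, so log K = nE°cell / 0.0592 = (1)(+3.74) / 0.0592 = 63.2.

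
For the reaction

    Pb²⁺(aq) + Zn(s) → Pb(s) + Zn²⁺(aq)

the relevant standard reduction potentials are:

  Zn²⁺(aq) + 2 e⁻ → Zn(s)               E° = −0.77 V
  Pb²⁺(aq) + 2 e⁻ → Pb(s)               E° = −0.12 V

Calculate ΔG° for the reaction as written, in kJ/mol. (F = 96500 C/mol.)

In the reaction as written Pb²⁺(aq) is reduced, so the Pb²⁺/Pb couple is the cathode and Zn²⁺/Zn is the anode.
E°cell = −0.12 − (−0.77) = +0.65 V; balancing electrons gives n = 2.
ΔG° = −nFE°cell = −(2)(96500)(+0.65) J/mol = −125 kJ/mol.

−125 kJ/mol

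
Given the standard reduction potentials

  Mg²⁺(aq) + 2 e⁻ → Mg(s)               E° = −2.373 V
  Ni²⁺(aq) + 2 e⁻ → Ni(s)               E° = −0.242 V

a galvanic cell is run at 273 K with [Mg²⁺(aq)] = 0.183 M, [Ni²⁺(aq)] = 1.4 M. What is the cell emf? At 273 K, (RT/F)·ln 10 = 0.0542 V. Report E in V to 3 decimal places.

+2.155 V

The Ni²⁺/Ni couple has the more positive E°, so it is the cathode; Mg²⁺/Mg is the anode.
E°cell = E°cat − E°an = −0.242 − (−2.373) = +2.131 V; n = 2.
For the overall reaction Ni²⁺(aq) + Mg(s) → Ni(s) + Mg²⁺(aq), Q = [Mg²⁺(aq)] / [Ni²⁺(aq)] = 0.131, giving log Q = −0.884.
E = E° − (0.0542/n)·log Q = +2.131 − (0.0542/2)(−0.884) = +2.155 V.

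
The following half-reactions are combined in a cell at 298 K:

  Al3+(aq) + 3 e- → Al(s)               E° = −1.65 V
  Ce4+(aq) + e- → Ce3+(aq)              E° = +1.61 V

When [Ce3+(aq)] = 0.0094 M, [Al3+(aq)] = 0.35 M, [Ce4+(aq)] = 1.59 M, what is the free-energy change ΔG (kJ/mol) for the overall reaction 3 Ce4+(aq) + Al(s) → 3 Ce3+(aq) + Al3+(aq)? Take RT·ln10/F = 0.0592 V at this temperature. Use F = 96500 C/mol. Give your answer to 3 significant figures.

−985 kJ/mol

With Ce⁴⁺/Ce³⁺ reduced at the cathode, E°cell = +1.61 − (−1.65) = +3.26 V and n = 3.
The reaction quotient is ([Ce3+(aq)]^3·[Al3+(aq)]) / [Ce4+(aq)]^3 = 7.23×10^−8; by Nernst, E = +3.26 − (0.0592/3)(−7.141) = +3.4009 V.
Then ΔG = −nFE = −3 × 96500 × +3.4009 J/mol = −985 kJ/mol.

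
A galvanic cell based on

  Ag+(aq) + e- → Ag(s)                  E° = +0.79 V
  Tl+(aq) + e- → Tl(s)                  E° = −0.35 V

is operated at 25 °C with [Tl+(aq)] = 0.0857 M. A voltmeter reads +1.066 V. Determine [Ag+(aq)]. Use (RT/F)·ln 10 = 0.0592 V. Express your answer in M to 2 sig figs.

0.0048 M

The Ag⁺/Ag couple has the larger reduction potential, so it is the cathode: E°cell = +0.79 − (−0.35) = +1.14 V and n = 1.
From the Nernst equation, log Q = n(E° − E)/0.0592 = 1·(+1.14 − (+1.066))/0.0592 = 1.250.
For Ag+(aq) + Tl(s) → Ag(s) + Tl+(aq), the reaction quotient is Q = [Tl+(aq)] / [Ag+(aq)].
Solving for the unknown gives log [Ag+(aq)] = −2.317, so [Ag+(aq)] ≈ 0.0048 M.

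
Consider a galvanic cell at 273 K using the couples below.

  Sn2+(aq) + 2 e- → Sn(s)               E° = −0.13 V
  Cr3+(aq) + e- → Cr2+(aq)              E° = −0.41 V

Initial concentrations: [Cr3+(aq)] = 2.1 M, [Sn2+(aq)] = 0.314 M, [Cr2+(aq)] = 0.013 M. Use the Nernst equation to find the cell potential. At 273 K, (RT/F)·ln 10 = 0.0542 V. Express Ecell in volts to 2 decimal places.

Since E°(Sn²⁺/Sn) > E°(Cr³⁺/Cr²⁺), Sn²⁺/Sn serves as the cathode.
E°cell = −0.13 − (−0.41) = +0.28 V, with n = 2 electrons transferred.
The balanced reaction is Sn2+(aq) + 2 Cr2+(aq) → Sn(s) + 2 Cr3+(aq), so Q = [Cr3+(aq)]^2 / ([Sn2+(aq)]·[Cr2+(aq)]^2) = 8.31×10^4 and log Q = 4.920.
E = E° − (0.0542/n)·log Q = +0.28 − (0.0542/2)(4.920) = +0.15 V.

+0.15 V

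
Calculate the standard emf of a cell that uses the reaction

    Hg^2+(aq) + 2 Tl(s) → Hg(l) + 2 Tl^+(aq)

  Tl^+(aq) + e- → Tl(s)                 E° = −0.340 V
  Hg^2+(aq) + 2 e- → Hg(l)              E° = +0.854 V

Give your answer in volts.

In the reaction as written, Hg^2+(aq) is reduced (cathode) and Tl^+(aq) is produced by oxidation at the anode.
E°cell = E°(cathode) − E°(anode) = +0.854 − (−0.340) = +1.194 V.
The positive value indicates the reaction is spontaneous as written.

+1.194 V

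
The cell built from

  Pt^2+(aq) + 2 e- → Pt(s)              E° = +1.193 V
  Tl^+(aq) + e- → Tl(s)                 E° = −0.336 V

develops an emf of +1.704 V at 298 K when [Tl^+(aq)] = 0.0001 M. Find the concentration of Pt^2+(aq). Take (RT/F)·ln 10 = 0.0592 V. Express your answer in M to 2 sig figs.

With Pt²⁺/Pt at the cathode and Tl⁺/Tl at the anode, E°cell = +1.193 − (−0.336) = +1.529 V (n = 2).
Since E = E° − (0.0592/n)·log Q, log Q = n(E° − E)/0.0592 = −5.912.
For Pt^2+(aq) + 2 Tl(s) → Pt(s) + 2 Tl^+(aq), the reaction quotient is Q = [Tl^+(aq)]^2 / [Pt^2+(aq)].
Solving for the unknown gives log [Pt^2+(aq)] = −2.088, so [Pt^2+(aq)] ≈ 0.0082 M.

0.0082 M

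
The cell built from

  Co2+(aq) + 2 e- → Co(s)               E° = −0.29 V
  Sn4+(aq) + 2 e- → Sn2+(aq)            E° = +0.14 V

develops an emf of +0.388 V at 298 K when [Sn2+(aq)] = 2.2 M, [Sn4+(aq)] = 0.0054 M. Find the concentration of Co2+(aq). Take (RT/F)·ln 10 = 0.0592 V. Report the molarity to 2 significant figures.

0.064 M

With Sn⁴⁺/Sn²⁺ at the cathode and Co²⁺/Co at the anode, E°cell = +0.14 − (−0.29) = +0.43 V (n = 2).
Rearranging E = E° − (0.0592/n)·log Q gives log Q = 2(+0.43 − (+0.388))/0.0592 = 1.419.
For Sn4+(aq) + Co(s) → Sn2+(aq) + Co2+(aq), the reaction quotient is Q = ([Sn2+(aq)]·[Co2+(aq)]) / [Sn4+(aq)].
Substituting the known concentrations and solving, log [Co2+(aq)] = −1.191 and [Co2+(aq)] = 0.064 M.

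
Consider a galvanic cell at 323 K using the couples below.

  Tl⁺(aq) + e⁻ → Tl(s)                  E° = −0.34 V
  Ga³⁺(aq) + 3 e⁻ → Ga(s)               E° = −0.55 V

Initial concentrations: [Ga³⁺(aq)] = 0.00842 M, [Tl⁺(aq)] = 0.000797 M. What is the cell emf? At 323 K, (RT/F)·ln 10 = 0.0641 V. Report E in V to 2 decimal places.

+0.06 V

The Tl⁺/Tl couple has the more positive E°, so it is the cathode; Ga³⁺/Ga is the anode.
E°cell = −0.34 − (−0.55) = +0.21 V, with n = 3 electrons transferred.
For the overall reaction 3 Tl⁺(aq) + Ga(s) → 3 Tl(s) + Ga³⁺(aq), Q = [Ga³⁺(aq)] / [Tl⁺(aq)]^3 = 1.66×10^7, giving log Q = 7.221.
By the Nernst equation, E = +0.21 − (0.0641/3)·(7.221) = +0.06 V.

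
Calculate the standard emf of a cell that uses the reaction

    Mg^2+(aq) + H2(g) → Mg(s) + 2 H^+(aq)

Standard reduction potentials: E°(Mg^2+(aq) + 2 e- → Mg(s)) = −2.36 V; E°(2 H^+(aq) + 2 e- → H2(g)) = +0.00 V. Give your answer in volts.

In the reaction as written, Mg^2+(aq) is reduced (cathode) and H^+(aq) is produced by oxidation at the anode.
E°cell = E°(cathode) − E°(anode) = −2.36 − (+0.00) = −2.36 V.

−2.36 V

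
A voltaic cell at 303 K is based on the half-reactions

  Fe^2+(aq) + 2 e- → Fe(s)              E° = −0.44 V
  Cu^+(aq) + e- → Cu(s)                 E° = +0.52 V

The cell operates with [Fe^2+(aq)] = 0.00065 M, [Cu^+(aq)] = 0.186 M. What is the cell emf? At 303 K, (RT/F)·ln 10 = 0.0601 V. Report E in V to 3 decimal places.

+1.012 V

The Cu⁺/Cu couple has the more positive E°, so it is the cathode; Fe²⁺/Fe is the anode.
E°cell = E°cat − E°an = +0.52 − (−0.44) = +0.96 V; n = 2.
The balanced reaction is 2 Cu^+(aq) + Fe(s) → 2 Cu(s) + Fe^2+(aq), so Q = [Fe^2+(aq)] / [Cu^+(aq)]^2 = 0.0188 and log Q = −1.726.
E = E° − (0.0601/n)·log Q = +0.96 − (0.0601/2)(−1.726) = +1.012 V.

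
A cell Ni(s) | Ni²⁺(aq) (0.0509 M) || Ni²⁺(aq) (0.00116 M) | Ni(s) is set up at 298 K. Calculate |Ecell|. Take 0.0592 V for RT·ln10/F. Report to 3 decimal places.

For a concentration cell E°cell = 0, since both electrodes use the same couple.
The compartment with the higher Ni²⁺(aq) concentration (0.0509 M) acts as the cathode; ions are reduced there and produced at the dilute (0.00116 M) anode.
With n = 2, Ecell = −(0.0592/2)·log([dilute]/[conc]) = −(0.0592/2)·log(0.00116/0.0509) = +0.049 V.

0.049 V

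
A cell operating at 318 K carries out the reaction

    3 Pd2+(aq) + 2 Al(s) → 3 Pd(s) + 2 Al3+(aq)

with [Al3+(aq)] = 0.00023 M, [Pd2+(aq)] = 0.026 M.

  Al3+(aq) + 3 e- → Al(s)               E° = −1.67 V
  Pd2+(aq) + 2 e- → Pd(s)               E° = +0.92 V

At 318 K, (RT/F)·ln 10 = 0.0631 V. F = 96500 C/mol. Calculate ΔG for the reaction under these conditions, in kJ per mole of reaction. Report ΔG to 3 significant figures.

−1510 kJ/mol

E°cell = +0.92 − (−1.67) = +2.59 V; the balanced reaction transfers n = 6 electrons.
Here Q = [Al3+(aq)]^2 / [Pd2+(aq)]^3 = 0.00301 (log Q = −2.521), giving E = +2.59 − (0.0631/6)·(−2.521) = +2.6165 V.
Then ΔG = −nFE = −6 × 96500 × +2.6165 J/mol = −1510 kJ/mol.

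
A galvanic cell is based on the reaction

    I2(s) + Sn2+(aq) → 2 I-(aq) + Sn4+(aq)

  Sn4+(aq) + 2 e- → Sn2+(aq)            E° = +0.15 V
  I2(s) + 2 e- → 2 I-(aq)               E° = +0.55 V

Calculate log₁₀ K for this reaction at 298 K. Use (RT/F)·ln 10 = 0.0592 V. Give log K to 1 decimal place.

The I₂/I⁻ couple is reduced (cathode); E°cell = +0.55 − (+0.15) = +0.40 V with n = 2.
At equilibrium E = 0, so log K = nE°cell / 0.0592 = (2)(+0.40) / 0.0592 = 13.5.

log K = 13.5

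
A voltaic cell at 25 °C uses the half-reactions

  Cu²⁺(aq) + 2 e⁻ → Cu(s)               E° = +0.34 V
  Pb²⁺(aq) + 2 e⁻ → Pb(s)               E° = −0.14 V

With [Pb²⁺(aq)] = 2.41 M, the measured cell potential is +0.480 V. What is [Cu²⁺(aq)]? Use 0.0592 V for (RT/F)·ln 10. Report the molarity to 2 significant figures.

2.4 M

The Cu²⁺/Cu couple has the larger reduction potential, so it is the cathode: E°cell = +0.34 − (−0.14) = +0.48 V and n = 2.
Rearranging E = E° − (0.0592/n)·log Q gives log Q = 2(+0.48 − (+0.480))/0.0592 = 0.000.
The balanced reaction is Cu²⁺(aq) + Pb(s) → Cu(s) + Pb²⁺(aq), so Q = [Pb²⁺(aq)] / [Cu²⁺(aq)].
Solving for the unknown gives log [Cu²⁺(aq)] = 0.382, so [Cu²⁺(aq)] ≈ 2.4 M.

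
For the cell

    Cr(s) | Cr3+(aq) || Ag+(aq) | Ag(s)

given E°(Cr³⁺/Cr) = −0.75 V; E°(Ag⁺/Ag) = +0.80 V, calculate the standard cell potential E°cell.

By convention the left-hand electrode in cell notation is the anode (oxidation) and the right-hand electrode is the cathode (reduction).
E°cell = E°(right) − E°(left) = +0.80 − (−0.75) = +1.55 V.

+1.55 V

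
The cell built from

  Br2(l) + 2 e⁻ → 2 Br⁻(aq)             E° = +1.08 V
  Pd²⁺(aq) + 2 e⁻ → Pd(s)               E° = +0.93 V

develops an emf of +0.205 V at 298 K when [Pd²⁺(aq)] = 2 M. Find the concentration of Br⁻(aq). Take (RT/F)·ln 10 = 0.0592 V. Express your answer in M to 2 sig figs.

0.083 M

The Br₂/Br⁻ couple has the larger reduction potential, so it is the cathode: E°cell = +1.08 − (+0.93) = +0.15 V and n = 2.
Since E = E° − (0.0592/n)·log Q, log Q = n(E° − E)/0.0592 = −1.858.
Balancing electrons gives Br2(l) + Pd(s) → 2 Br⁻(aq) + Pd²⁺(aq); thus Q = [Br⁻(aq)]^2·[Pd²⁺(aq)].
Solving for the unknown gives log [Br⁻(aq)] = −1.080, so [Br⁻(aq)] ≈ 0.083 M.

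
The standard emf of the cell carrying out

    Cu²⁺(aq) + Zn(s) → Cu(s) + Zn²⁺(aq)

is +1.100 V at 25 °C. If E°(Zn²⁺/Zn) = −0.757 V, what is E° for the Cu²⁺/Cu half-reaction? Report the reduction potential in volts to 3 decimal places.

+0.343 V

In the reaction as written the Cu²⁺/Cu couple is reduced (cathode) and Zn²⁺/Zn is oxidized (anode), so E°cell = E°(Cu²⁺/Cu) − E°(Zn²⁺/Zn).
E°(Cu²⁺/Cu) = E°cell + E°(anode) = +1.100 + (−0.757) = +0.343 V.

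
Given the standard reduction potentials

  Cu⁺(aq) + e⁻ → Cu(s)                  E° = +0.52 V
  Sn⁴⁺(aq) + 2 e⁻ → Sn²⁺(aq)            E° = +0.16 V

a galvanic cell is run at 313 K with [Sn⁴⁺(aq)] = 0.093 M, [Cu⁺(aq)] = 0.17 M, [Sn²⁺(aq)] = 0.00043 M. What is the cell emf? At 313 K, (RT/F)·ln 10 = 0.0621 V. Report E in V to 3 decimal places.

Since E°(Cu⁺/Cu) > E°(Sn⁴⁺/Sn²⁺), Cu⁺/Cu serves as the cathode.
E°cell = E°cat − E°an = +0.52 − (+0.16) = +0.36 V; n = 2.
The balanced reaction is 2 Cu⁺(aq) + Sn²⁺(aq) → 2 Cu(s) + Sn⁴⁺(aq), so Q = [Sn⁴⁺(aq)] / ([Cu⁺(aq)]^2·[Sn²⁺(aq)]) = 7.48×10^3 and log Q = 3.874.
Applying E = E° − (RT ln10/nF)·log Q gives +0.36 − (0.0621/2)(3.874) = +0.240 V.

+0.240 V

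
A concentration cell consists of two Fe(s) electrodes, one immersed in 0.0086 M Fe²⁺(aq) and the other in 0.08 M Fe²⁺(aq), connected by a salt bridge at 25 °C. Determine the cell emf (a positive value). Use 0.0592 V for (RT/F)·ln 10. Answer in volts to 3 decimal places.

For a concentration cell E°cell = 0, since both electrodes use the same couple.
The compartment with the higher Fe²⁺(aq) concentration (0.08 M) acts as the cathode; ions are reduced there and produced at the dilute (0.0086 M) anode.
With n = 2, Ecell = −(0.0592/2)·log([dilute]/[conc]) = −(0.0592/2)·log(0.0086/0.08) = +0.029 V.

0.029 V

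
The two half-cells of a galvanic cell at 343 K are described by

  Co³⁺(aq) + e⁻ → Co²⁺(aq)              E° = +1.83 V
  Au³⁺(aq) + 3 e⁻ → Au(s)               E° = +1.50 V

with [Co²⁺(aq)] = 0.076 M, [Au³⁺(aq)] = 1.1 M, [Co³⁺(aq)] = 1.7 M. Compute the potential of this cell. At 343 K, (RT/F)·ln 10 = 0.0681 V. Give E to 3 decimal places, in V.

+0.421 V

Since E°(Co³⁺/Co²⁺) > E°(Au³⁺/Au), Co³⁺/Co²⁺ serves as the cathode.
The standard potential is +1.83 − (+1.50) = +0.33 V and the balanced reaction transfers n = 3 electrons.
The balanced reaction is 3 Co³⁺(aq) + Au(s) → 3 Co²⁺(aq) + Au³⁺(aq), so Q = ([Co²⁺(aq)]^3·[Au³⁺(aq)]) / [Co³⁺(aq)]^3 = 9.83×10^−5 and log Q = −4.008.
E = E° − (0.0681/n)·log Q = +0.33 − (0.0681/3)(−4.008) = +0.421 V.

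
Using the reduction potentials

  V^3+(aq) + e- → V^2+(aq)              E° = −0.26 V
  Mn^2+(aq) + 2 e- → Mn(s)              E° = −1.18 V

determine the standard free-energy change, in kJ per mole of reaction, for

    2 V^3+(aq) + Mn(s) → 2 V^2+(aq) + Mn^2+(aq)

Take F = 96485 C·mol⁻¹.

In the reaction as written V^3+(aq) is reduced, so the V³⁺/V²⁺ couple is the cathode and Mn²⁺/Mn is the anode.
E°cell = −0.26 − (−1.18) = +0.92 V; balancing electrons gives n = 2.
ΔG° = −nFE°cell = −(2)(96485)(+0.92) J/mol = −178 kJ/mol.

−178 kJ/mol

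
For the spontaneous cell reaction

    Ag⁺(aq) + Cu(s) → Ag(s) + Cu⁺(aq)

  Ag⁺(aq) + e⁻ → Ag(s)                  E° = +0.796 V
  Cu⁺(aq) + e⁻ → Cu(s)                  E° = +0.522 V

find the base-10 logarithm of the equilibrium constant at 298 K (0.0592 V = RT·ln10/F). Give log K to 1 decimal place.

log K = 4.6

The Ag⁺/Ag couple is reduced (cathode); E°cell = +0.796 − (+0.522) = +0.274 V with n = 1.
At equilibrium E = 0, so log K = nE°cell / 0.0592 = (1)(+0.274) / 0.0592 = 4.6.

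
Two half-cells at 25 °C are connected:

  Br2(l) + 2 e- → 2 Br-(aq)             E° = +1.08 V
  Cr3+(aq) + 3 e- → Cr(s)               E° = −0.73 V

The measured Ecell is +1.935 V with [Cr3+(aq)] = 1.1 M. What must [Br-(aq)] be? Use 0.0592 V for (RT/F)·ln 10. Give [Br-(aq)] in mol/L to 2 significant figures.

0.0075 M

Br₂/Br⁻ is the cathode (higher E°); E°cell = +1.08 − (−0.73) = +1.81 V with n = 6.
Rearranging E = E° − (0.0592/n)·log Q gives log Q = 6(+1.81 − (+1.935))/0.0592 = −12.669.
Balancing electrons gives 3 Br2(l) + 2 Cr(s) → 6 Br-(aq) + 2 Cr3+(aq); thus Q = [Br-(aq)]^6·[Cr3+(aq)]^2.
Isolating [Br-(aq)] in Q = 10^{−12.669} yields log [Br-(aq)] = −2.125, i.e. 0.0075 M.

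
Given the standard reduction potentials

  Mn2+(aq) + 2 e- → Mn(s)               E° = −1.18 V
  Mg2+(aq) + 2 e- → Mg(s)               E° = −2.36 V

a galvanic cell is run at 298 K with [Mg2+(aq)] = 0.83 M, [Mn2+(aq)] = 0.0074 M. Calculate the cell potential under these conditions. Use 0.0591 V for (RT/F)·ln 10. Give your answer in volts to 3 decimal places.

Mn²⁺/Mn is reduced (cathode, E° = −1.18 V) and Mg²⁺/Mg is oxidized (anode).
E°cell = −1.18 − (−2.36) = +1.18 V, with n = 2 electrons transferred.
Balancing gives Mn2+(aq) + Mg(s) → Mn(s) + Mg2+(aq); hence Q = [Mg2+(aq)] / [Mn2+(aq)] = 112 (log Q = 2.050).
E = E° − (0.0591/n)·log Q = +1.18 − (0.0591/2)(2.050) = +1.119 V.

+1.119 V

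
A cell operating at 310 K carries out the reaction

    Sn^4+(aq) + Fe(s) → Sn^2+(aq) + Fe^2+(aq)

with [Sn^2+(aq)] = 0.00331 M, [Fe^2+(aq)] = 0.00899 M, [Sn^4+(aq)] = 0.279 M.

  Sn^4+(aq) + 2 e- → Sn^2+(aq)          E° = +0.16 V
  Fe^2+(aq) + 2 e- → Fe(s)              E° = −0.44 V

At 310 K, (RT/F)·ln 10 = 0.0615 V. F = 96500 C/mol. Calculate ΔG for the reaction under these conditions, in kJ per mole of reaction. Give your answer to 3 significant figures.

With Sn⁴⁺/Sn²⁺ reduced at the cathode, E°cell = +0.16 − (−0.44) = +0.60 V and n = 2.
Here Q = ([Sn^2+(aq)]·[Fe^2+(aq)]) / [Sn^4+(aq)] = 0.000107 (log Q = −3.972), giving E = +0.60 − (0.0615/2)·(−3.972) = +0.7221 V.
ΔG = −nFE = −(2)(96500)(+0.7221) J/mol = −139 kJ/mol.

−139 kJ/mol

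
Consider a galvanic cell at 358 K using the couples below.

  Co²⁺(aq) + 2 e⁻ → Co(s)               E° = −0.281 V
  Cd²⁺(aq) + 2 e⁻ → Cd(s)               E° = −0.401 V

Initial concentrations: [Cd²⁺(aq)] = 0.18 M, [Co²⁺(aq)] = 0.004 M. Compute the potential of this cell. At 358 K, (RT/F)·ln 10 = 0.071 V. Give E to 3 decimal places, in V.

Co²⁺/Co is reduced (cathode, E° = −0.281 V) and Cd²⁺/Cd is oxidized (anode).
E°cell = E°cat − E°an = −0.281 − (−0.401) = +0.120 V; n = 2.
Balancing gives Co²⁺(aq) + Cd(s) → Co(s) + Cd²⁺(aq); hence Q = [Cd²⁺(aq)] / [Co²⁺(aq)] = 45 (log Q = 1.653).
Applying E = E° − (RT ln10/nF)·log Q gives +0.120 − (0.071/2)(1.653) = +0.061 V.

+0.061 V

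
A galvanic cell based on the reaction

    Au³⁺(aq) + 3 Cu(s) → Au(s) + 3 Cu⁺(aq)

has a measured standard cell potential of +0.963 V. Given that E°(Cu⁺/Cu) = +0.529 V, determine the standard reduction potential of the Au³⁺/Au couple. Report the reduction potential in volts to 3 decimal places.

In the reaction as written the Au³⁺/Au couple is reduced (cathode) and Cu⁺/Cu is oxidized (anode), so E°cell = E°(Au³⁺/Au) − E°(Cu⁺/Cu).
E°(Au³⁺/Au) = E°cell + E°(anode) = +0.963 + (+0.529) = +1.492 V.

+1.492 V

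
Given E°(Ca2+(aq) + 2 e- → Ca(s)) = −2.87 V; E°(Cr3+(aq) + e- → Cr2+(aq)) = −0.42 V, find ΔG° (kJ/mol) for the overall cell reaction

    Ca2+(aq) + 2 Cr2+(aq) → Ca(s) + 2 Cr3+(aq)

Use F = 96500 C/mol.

+473 kJ/mol

In the reaction as written Ca2+(aq) is reduced, so the Ca²⁺/Ca couple is the cathode and Cr³⁺/Cr²⁺ is the anode.
E°cell = −2.87 − (−0.42) = −2.45 V; balancing electrons gives n = 2.
ΔG° = −nFE°cell = −(2)(96500)(−2.45) J/mol = +473 kJ/mol.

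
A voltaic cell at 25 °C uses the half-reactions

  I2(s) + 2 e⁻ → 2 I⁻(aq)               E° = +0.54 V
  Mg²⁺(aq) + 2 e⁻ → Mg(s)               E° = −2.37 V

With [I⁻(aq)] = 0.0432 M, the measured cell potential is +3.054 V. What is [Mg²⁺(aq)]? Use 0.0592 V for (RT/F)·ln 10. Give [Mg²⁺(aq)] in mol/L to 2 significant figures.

0.0073 M

The I₂/I⁻ couple has the larger reduction potential, so it is the cathode: E°cell = +0.54 − (−2.37) = +2.91 V and n = 2.
Rearranging E = E° − (0.0592/n)·log Q gives log Q = 2(+2.91 − (+3.054))/0.0592 = −4.865.
The balanced reaction is I2(s) + Mg(s) → 2 I⁻(aq) + Mg²⁺(aq), so Q = [I⁻(aq)]^2·[Mg²⁺(aq)].
Solving for the unknown gives log [Mg²⁺(aq)] = −2.136, so [Mg²⁺(aq)] ≈ 0.0073 M.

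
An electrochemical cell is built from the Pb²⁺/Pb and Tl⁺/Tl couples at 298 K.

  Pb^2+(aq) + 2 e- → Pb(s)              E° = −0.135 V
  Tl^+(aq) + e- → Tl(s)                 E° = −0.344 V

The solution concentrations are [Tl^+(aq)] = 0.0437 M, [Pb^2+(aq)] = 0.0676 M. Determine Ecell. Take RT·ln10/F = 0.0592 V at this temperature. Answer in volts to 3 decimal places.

+0.255 V

Pb²⁺/Pb is reduced (cathode, E° = −0.135 V) and Tl⁺/Tl is oxidized (anode).
The standard potential is −0.135 − (−0.344) = +0.209 V and the balanced reaction transfers n = 2 electrons.
Balancing gives Pb^2+(aq) + 2 Tl(s) → Pb(s) + 2 Tl^+(aq); hence Q = [Tl^+(aq)]^2 / [Pb^2+(aq)] = 0.0282 (log Q = −1.549).
Applying E = E° − (RT ln10/nF)·log Q gives +0.209 − (0.0592/2)(−1.549) = +0.255 V.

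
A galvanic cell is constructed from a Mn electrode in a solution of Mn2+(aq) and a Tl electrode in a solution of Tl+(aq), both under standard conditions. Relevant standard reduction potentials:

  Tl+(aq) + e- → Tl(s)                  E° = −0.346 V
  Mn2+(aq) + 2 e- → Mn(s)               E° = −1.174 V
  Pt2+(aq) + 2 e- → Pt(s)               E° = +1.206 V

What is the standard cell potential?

Of the two couples in this cell, the one with the more positive reduction potential is reduced at the cathode: here that is Tl⁺/Tl (−0.346 V); Mn²⁺/Mn (−1.174 V) is the anode.
E°cell = E°(cathode) − E°(anode) = −0.346 − (−1.174) = +0.828 V.

+0.828 V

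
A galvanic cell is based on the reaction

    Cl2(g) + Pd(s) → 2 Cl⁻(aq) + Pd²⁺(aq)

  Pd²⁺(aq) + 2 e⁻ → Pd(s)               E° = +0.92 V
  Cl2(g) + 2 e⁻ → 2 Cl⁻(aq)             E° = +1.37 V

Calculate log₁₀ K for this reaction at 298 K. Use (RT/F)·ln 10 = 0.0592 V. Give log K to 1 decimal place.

log K = 15.2

The Cl₂/Cl⁻ couple is reduced (cathode); E°cell = +1.37 − (+0.92) = +0.45 V with n = 2.
At equilibrium E = 0, so log K = nE°cell / 0.0592 = (2)(+0.45) / 0.0592 = 15.2.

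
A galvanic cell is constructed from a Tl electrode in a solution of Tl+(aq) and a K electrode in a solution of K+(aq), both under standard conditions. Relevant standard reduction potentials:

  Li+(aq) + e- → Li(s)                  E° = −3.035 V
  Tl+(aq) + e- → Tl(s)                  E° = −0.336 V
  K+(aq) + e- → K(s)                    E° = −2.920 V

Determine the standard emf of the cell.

+2.584 V

The Tl⁺/Tl couple has the higher E°, so Tl ion is reduced (cathode) and K is oxidized (anode).
E°cell = E°(cathode) − E°(anode) = −0.336 − (−2.920) = +2.584 V.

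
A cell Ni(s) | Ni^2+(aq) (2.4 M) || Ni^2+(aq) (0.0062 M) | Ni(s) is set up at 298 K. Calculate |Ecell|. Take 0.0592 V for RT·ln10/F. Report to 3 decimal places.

For a concentration cell E°cell = 0, since both electrodes use the same couple.
The compartment with the higher Ni^2+(aq) concentration (2.4 M) acts as the cathode; ions are reduced there and produced at the dilute (0.0062 M) anode.
With n = 2, Ecell = −(0.0592/2)·log([dilute]/[conc]) = −(0.0592/2)·log(0.0062/2.4) = +0.077 V.

0.077 V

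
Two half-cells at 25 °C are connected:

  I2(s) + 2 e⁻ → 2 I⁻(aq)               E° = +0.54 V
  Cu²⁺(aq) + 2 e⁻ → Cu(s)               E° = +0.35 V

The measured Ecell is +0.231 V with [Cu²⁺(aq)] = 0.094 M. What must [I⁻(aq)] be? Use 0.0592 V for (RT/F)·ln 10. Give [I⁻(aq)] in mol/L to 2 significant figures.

0.66 M

With I₂/I⁻ at the cathode and Cu²⁺/Cu at the anode, E°cell = +0.54 − (+0.35) = +0.19 V (n = 2).
Since E = E° − (0.0592/n)·log Q, log Q = n(E° − E)/0.0592 = −1.385.
For I2(s) + Cu(s) → 2 I⁻(aq) + Cu²⁺(aq), the reaction quotient is Q = [I⁻(aq)]^2·[Cu²⁺(aq)].
Solving for the unknown gives log [I⁻(aq)] = −0.179, so [I⁻(aq)] ≈ 0.66 M.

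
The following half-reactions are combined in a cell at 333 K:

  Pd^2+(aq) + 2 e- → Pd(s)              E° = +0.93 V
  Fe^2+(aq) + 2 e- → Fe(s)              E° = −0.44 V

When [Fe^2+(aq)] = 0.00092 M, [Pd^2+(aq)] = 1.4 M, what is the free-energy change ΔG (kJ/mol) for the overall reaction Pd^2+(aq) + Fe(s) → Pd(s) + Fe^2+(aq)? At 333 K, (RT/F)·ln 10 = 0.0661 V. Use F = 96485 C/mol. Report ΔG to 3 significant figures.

−285 kJ/mol

The standard cell potential is +0.93 − (−0.44) = +1.37 V, with n = 2 electrons in the balanced equation.
Here Q = [Fe^2+(aq)] / [Pd^2+(aq)] = 0.000657 (log Q = −3.182), giving E = +1.37 − (0.0661/2)·(−3.182) = +1.4752 V.
Then ΔG = −nFE = −2 × 96485 × +1.4752 J/mol = −285 kJ/mol.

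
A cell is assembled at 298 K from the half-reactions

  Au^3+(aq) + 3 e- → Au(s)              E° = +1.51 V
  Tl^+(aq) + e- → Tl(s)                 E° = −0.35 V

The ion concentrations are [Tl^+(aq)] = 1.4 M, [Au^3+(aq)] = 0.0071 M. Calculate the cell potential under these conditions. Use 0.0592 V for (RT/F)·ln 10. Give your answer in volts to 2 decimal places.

Au³⁺/Au is reduced (cathode, E° = +1.51 V) and Tl⁺/Tl is oxidized (anode).
The standard potential is +1.51 − (−0.35) = +1.86 V and the balanced reaction transfers n = 3 electrons.
Balancing gives Au^3+(aq) + 3 Tl(s) → Au(s) + 3 Tl^+(aq); hence Q = [Tl^+(aq)]^3 / [Au^3+(aq)] = 386 (log Q = 2.587).
By the Nernst equation, E = +1.86 − (0.0592/3)·(2.587) = +1.81 V.

+1.81 V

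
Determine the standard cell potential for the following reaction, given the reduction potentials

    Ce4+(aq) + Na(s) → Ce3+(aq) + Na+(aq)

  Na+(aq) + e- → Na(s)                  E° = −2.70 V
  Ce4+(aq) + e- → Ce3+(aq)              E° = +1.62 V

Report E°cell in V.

+4.32 V

Ce4+(aq) gains electrons, so the Ce⁴⁺/Ce³⁺ couple is the cathode; the Na⁺/Na couple is the anode.
E°cell = E°(cathode) − E°(anode) = +1.62 − (−2.70) = +4.32 V.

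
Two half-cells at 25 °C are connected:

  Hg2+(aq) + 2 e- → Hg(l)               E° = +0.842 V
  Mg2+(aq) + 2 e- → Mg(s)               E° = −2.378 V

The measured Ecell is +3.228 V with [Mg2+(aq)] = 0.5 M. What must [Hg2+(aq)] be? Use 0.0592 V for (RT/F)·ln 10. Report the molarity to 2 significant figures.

Hg²⁺/Hg is the cathode (higher E°); E°cell = +0.842 − (−2.378) = +3.220 V with n = 2.
Since E = E° − (0.0592/n)·log Q, log Q = n(E° − E)/0.0592 = −0.270.
The balanced reaction is Hg2+(aq) + Mg(s) → Hg(l) + Mg2+(aq), so Q = [Mg2+(aq)] / [Hg2+(aq)].
Isolating [Hg2+(aq)] in Q = 10^{−0.270} yields log [Hg2+(aq)] = −0.031, i.e. 0.93 M.

0.93 M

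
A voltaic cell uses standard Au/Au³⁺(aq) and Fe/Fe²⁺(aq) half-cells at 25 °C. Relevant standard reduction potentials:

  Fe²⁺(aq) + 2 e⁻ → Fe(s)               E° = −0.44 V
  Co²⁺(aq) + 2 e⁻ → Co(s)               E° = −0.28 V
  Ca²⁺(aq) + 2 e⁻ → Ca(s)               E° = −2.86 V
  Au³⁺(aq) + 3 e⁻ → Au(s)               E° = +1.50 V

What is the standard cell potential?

Of the two couples in this cell, the one with the more positive reduction potential is reduced at the cathode: here that is Au³⁺/Au (+1.50 V); Fe²⁺/Fe (−0.44 V) is the anode.
E°cell = E°(cathode) − E°(anode) = +1.50 − (−0.44) = +1.94 V.

+1.94 V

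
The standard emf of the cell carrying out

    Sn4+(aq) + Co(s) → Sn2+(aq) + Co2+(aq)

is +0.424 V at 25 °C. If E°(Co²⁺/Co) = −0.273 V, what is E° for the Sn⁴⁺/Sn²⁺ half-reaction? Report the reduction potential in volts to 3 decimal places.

In the reaction as written the Sn⁴⁺/Sn²⁺ couple is reduced (cathode) and Co²⁺/Co is oxidized (anode), so E°cell = E°(Sn⁴⁺/Sn²⁺) − E°(Co²⁺/Co).
E°(Sn⁴⁺/Sn²⁺) = E°cell + E°(anode) = +0.424 + (−0.273) = +0.151 V.

+0.151 V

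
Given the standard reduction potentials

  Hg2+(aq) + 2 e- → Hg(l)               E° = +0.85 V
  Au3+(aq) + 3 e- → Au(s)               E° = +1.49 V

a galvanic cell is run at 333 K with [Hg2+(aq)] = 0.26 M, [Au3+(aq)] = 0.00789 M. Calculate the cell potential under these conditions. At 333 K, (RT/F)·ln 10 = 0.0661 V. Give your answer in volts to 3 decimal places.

Since E°(Au³⁺/Au) > E°(Hg²⁺/Hg), Au³⁺/Au serves as the cathode.
E°cell = E°cat − E°an = +1.49 − (+0.85) = +0.64 V; n = 6.
The balanced reaction is 2 Au3+(aq) + 3 Hg(l) → 2 Au(s) + 3 Hg2+(aq), so Q = [Hg2+(aq)]^3 / [Au3+(aq)]^2 = 282 and log Q = 2.451.
E = E° − (0.0661/n)·log Q = +0.64 − (0.0661/6)(2.451) = +0.613 V.

+0.613 V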